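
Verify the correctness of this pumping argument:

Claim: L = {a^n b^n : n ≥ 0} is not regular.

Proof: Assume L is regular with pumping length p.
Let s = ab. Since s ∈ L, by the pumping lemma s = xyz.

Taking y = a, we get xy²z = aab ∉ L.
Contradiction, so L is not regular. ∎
The proof is INCORRECT.

Error: The string s = ab may be shorter than p.
The pumping lemma only applies to strings with |s| ≥ p, and p is not under our control.
We must choose s in terms of p, e.g. s = a^p b^p, to ensure |s| ≥ p.
(The proof also fixes one particular y; a valid argument must handle every decomposition with |xy| ≤ p and |y| ≥ 1 — for s = a^p b^p this forces y = a^k, and then xy²z = a^(p+k) b^p ∉ L.)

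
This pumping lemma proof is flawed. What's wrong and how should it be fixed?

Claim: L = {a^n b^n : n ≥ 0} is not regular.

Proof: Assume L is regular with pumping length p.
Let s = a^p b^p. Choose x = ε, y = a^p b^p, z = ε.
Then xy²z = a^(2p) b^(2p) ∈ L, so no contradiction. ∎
Error: The decomposition violates |xy| ≤ p. With y = a^p b^p, |xy| = |y| = 2p > p. (The proof also miscomputes xy²z, which would be a^p b^p a^p b^p rather than a^(2p) b^(2p), and it wrongly treats one harmless decomposition as settling the matter — the prover does not get to choose the decomposition.)

Correction: The pumping lemma requires |xy| ≤ p, and the argument must handle every decomposition satisfying |xy| ≤ p, |y| ≥ 1. Since s starts with p a's, any such y consists only of a's, say y = a^k with k ≥ 1. Then xy²z = a^(p+k) b^p has unequal numbers of a's and b's, so xy²z ∉ L — the required contradiction.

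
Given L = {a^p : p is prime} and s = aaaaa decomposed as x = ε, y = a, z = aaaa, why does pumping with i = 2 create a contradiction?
xy²z = aaaaaa ∉ L

Pumping with i = 2 replaces y = a by y² = aa:
- Original: s = xyz = aaaaa; aaaaa has length 5, which is prime, so it is in L
- Pumped: xy²z = ε · aa · aaaa = aaaaaa
- aaaaaa has length 6 = 2 × 3, which is not prime, so it is not in L

The pumping lemma would require xy²z ∈ L, so this decomposition yields a contradiction.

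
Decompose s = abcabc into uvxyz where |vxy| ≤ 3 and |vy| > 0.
u='ab', v='c', x='a', y='b', z='c'

For s = abcabc with pumping length p = 3:

One valid decomposition:
- u = 'ab'
- v = 'c'
- x = 'a'
- y = 'b'
- z = 'c'

Verification:
- uvxyz = 'ab' + 'c' + 'a' + 'b' + 'c' = abcabc ✓
- |vxy| = |'cab'| = 3 ≤ 3 ✓
- |vy| = |'cb'| = 2 > 0 ✓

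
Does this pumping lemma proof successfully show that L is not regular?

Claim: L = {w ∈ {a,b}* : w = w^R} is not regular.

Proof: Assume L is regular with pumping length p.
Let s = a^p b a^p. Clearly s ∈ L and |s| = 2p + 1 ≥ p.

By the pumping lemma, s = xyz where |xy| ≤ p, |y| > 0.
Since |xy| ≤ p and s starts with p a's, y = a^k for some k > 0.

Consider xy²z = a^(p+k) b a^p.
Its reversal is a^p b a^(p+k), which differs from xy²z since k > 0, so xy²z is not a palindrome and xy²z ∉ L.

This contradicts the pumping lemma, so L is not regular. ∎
The proof is correct.

This proof is valid because:
1. s = a^p b a^p is in L and is chosen in terms of p, so |s| ≥ p holds for every p
2. The decomposition analysis is correct: |xy| ≤ p forces y to lie inside the leading a's
3. The contradiction is valid: a^(p+k) b a^p has more a's before the b than after it, so it is not a palindrome
4. The conclusion follows logically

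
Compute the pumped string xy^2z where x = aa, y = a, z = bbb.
aaaabbb

Given x = 'aa', y = 'a', z = 'bbb' and i = 2:

xy^2z = x + y·y·...·y (2 times) + z
       = 'aa' + 'a'^2 + 'bbb'
       = 'aa' + 'aa' + 'bbb'
       = 'aaaabbb'

The pumped string is 'aaaabbb' with length 7.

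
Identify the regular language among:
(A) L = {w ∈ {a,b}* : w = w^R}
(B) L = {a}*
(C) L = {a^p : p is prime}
(B) {a}*

(B) L = {a}* is regular.

This can be recognized by a finite automaton (DFA/NFA).
Regular expressions like {a}* define regular languages.

The other choices are not regular:
- {w ∈ {a,b}* : w = w^R}: After pumping, the string is no longer symmetric
- {a^p : p is prime}: After pumping, the length becomes composite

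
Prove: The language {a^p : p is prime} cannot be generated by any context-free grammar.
Assume for contradiction that L is context-free, and let p ≥ 1 be the pumping length given by the pumping lemma for CFLs.
Choose a prime q with q ≥ p and let s = a^q. Then s ∈ L and |s| = q ≥ p.
By the CFL pumping lemma, s = uvxyz for some u, v, x, y, z with |vxy| ≤ p, |vy| ≥ 1, and uv^i xy^i z ∈ L for every i ≥ 0.
All symbols are a's, so only lengths matter: let k = |vy|, with 1 ≤ k ≤ p. Then |uv^i xy^i z| = q + (i − 1)k.

Take i = q + 1: the length is q + qk = q(k + 1).
Both factors satisfy q ≥ 2 and k + 1 ≥ 2, so q(k + 1) is composite and uv^(q+1) xy^(q+1) z ∉ L.

This contradicts the CFL pumping lemma, which requires uv^i xy^i z ∈ L for all i ≥ 0.
Hence L = {a^p : p is prime} is not context-free. ∎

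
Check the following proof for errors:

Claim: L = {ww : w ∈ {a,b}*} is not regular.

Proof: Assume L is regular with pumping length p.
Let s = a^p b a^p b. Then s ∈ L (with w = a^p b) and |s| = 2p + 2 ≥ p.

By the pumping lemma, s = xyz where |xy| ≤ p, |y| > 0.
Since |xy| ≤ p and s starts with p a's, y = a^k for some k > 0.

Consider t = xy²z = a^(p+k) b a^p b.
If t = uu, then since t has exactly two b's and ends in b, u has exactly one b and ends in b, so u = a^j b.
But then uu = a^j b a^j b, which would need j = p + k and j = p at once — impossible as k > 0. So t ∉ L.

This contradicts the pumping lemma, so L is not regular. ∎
The proof is correct.

This proof is valid because:
1. s = a^p b a^p b is in L and is chosen in terms of p, so |s| ≥ p holds for every p
2. The decomposition analysis is correct: |xy| ≤ p forces y to lie inside the leading a's
3. The contradiction is valid: the argument shows a^(p+k) b a^p b cannot be split into two equal halves
4. The conclusion follows logically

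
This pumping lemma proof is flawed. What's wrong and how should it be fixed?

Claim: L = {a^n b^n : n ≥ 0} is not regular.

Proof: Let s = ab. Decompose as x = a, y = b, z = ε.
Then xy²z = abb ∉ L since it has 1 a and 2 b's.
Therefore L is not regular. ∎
Error: The string s = ab might be shorter than the pumping length p.

Correction: Choose s = a^p b^p to ensure |s| ≥ p. Also, the decomposition is wrong: with |xy| ≤ p, y cannot include b's when s starts with p a's.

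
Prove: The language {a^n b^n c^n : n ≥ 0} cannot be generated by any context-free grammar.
Assume for contradiction that L is context-free, and let p ≥ 1 be the pumping length given by the pumping lemma for CFLs.
Choose s = a^p b^p c^p. Then s ∈ L and |s| = 3p ≥ p.
By the CFL pumping lemma, s = uvxyz for some u, v, x, y, z with |vxy| ≤ p, |vy| ≥ 1, and uv^i xy^i z ∈ L for every i ≥ 0.

Because |vxy| ≤ p, the window vxy cannot contain both an a and a c: any substring of s containing both must include the entire block b^p plus at least one a and one c, so it has length ≥ p + 2 > p.
Hence at least one of the letters a, c does not occur in vy at all.

Take i = 0: the string uxz is obtained from s by deleting |vy| ≥ 1 symbols, so |uxz| = 3p − |vy| < 3p.
But the letter (a or c) that does not occur in vy still occurs exactly p times in uxz. Every string of L with exactly p copies of some letter is a^p b^p c^p, of length 3p. Since |uxz| < 3p, uxz ∉ L.

This contradicts the CFL pumping lemma, which requires uv^i xy^i z ∈ L for all i ≥ 0.
Hence L = {a^n b^n c^n : n ≥ 0} is not context-free. ∎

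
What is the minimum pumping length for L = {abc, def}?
p = 4

For a finite language L, the pumping lemma holds vacuously if p > max|s| for s ∈ L.

The longest string in L = {abc, def} has length 3.
If p = 4, then no string s ∈ L has |s| ≥ p, so the condition is vacuously true.

The minimum pumping length is p = 4.

Why no smaller p works: for any p ≤ 3, the longest string s ∈ L has |s| = 3 ≥ p, so it would
have to be pumpable; but pumping up (i = 2, 3, ...) produces ever longer strings, which cannot all lie in the
finite language L. So the pumping property fails for every p ≤ 3.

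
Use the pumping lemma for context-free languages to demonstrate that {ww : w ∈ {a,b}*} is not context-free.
Assume for contradiction that L is context-free, and let p ≥ 1 be the pumping length given by the pumping lemma for CFLs.
Choose s = a^p b^p a^p b^p. Then s ∈ L (take w = a^p b^p) and |s| = 4p ≥ p.
By the CFL pumping lemma, s = uvxyz for some u, v, x, y, z with |vxy| ≤ p, |vy| ≥ 1, and uv^i xy^i z ∈ L for every i ≥ 0.

Write s as four blocks A₁ B₁ A₂ B₂ with A₁ = A₂ = a^p and B₁ = B₂ = b^p. Since |vxy| ≤ p, the window vxy lies inside at most two adjacent blocks. Take i = 0 and let t = uxz, so |t| = 4p − |vy| with 1 ≤ |vy| ≤ p. If |t| is odd, t ∉ L immediately, so assume |vy| is even (hence |vy| ≥ 2) and |t|/2 = 2p − |vy|/2, which satisfies p ≤ |t|/2 ≤ 2p − 1.

Case 1 (vxy inside A₁B₁): t = a^(p−j) b^(p−l) a^p b^p with j + l = |vy|. The second half of t has length < 2p, so it is a suffix of the trailing a^p b^p and ends in b; the first half is a^(p−j) b^(p−l) a^((j+l)/2), which ends in a because (j+l)/2 ≥ 1. The halves differ, so t ∉ L.

Case 2 (vxy inside B₁A₂, straddling the middle): t = a^p b^(p−j) a^(p−l) b^p with j + l = |vy|. If t = ww, then w is a prefix of t of length ≥ p, so w begins with a^p; and w is a suffix of t of length ≥ p, so w ends with b^p. That forces |w| ≥ 2p, contradicting |w| = |t|/2 ≤ 2p − 1. So t ∉ L.

Case 3 (vxy inside A₂B₂): t = a^p b^p a^(p−j) b^(p−l) with j + l = |vy|. The first half of t is a prefix of a^p b^p, so it begins with a; the second half is b^((j+l)/2) a^(p−j) b^(p−l), which begins with b. The halves differ, so t ∉ L.

In every case uv⁰xy⁰z = uxz ∉ L.

This contradicts the CFL pumping lemma, which requires uv^i xy^i z ∈ L for all i ≥ 0.
Hence L = {ww : w ∈ {a,b}*} is not context-free. ∎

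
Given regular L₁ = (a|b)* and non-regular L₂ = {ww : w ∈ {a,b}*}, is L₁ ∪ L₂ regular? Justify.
Yes — L₁ ∪ L₂ is regular.

{ww} ⊆ (a|b)*, so L₁ ∪ L₂ = (a|b)*, which is regular.

Note that the bare facts "L₁ regular, L₂ non-regular" do not settle the question by themselves: the closure of regular languages under ∪, ∩, complement and difference applies only when BOTH operands are regular. With a non-regular operand the result can come out regular or non-regular depending on the specific languages, so one has to work out L₁ ∪ L₂ for this particular pair, as above.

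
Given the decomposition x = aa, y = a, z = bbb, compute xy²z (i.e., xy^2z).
aaaabbb

Given x = 'aa', y = 'a', z = 'bbb' and i = 2:

xy^2z = x + y·y·...·y (2 times) + z
       = 'aa' + 'a'^2 + 'bbb'
       = 'aa' + 'aa' + 'bbb'
       = 'aaaabbb'

The pumped string is 'aaaabbb' with length 7.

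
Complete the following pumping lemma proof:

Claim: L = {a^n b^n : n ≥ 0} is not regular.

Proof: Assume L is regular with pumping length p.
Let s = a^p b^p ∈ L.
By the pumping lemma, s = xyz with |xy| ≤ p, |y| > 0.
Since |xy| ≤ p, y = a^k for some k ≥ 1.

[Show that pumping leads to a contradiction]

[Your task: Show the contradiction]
Consider xy²z = a^(p+k) b^p.

Since k ≥ 1, we have p + k > p.
So xy²z has more a's than b's: (p+k) a's vs p b's.
This means xy²z ∉ L because a^n b^n requires equal counts.

This contradicts the pumping lemma which states xy²z ∈ L.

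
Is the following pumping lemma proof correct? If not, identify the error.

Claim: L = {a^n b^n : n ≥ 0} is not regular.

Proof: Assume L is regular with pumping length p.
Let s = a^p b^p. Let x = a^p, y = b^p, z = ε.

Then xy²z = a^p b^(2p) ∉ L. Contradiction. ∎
The proof is INCORRECT.

Error: The decomposition violates |xy| ≤ p.
With x = a^p and y = b^p, we have |xy| = 2p > p.
The pumping lemma requires |xy| ≤ p, so y must be within the first p characters.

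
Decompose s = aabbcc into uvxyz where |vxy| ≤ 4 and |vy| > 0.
u='a', v='a', x='bb', y='c', z='c'

For s = aabbcc with pumping length p = 4:

One valid decomposition:
- u = 'a'
- v = 'a'
- x = 'bb'
- y = 'c'
- z = 'c'

Verification:
- uvxyz = 'a' + 'a' + 'bb' + 'c' + 'c' = aabbcc ✓
- |vxy| = |'abbc'| = 4 ≤ 4 ✓
- |vy| = |'ac'| = 2 > 0 ✓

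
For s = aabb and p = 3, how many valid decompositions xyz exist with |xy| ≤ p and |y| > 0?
6

For s = 'aabb' with pumping length p = 3:

Constraints: |xy| ≤ 3, |y| > 0

Valid decompositions (|xy| ≤ p, |y| ≥ 1):
  • x='', y='a', z='abb'
  • x='a', y='a', z='bb'
  • x='', y='aa', z='bb'
  • x='aa', y='b', z='b'
  • x='a', y='ab', z='b'
  • x='', y='aab', z='b'

Total count: 6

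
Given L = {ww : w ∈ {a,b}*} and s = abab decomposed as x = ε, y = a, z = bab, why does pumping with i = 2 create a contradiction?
xy²z = aabab ∉ L

Pumping with i = 2 replaces y = a by y² = aa:
- Original: s = xyz = abab; abab splits into halves ab · ab, which are equal, so it is in L (w = ab)
- Pumped: xy²z = ε · aa · bab = aabab
- aabab has odd length 5, so it cannot be written as ww and is not in L

The pumping lemma would require xy²z ∈ L, so this decomposition yields a contradiction.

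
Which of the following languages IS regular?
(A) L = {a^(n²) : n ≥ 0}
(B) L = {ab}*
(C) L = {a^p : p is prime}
(B) {ab}*

(B) L = {ab}* is regular.

This can be recognized by a finite automaton (DFA/NFA).
Regular expressions like {ab}* define regular languages.

The other choices are not regular:
- {a^(n²) : n ≥ 0}: After pumping, length is no longer a perfect square
- {a^p : p is prime}: After pumping, the length becomes composite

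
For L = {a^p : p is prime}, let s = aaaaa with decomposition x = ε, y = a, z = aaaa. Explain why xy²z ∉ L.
xy²z = aaaaaa ∉ L

Pumping with i = 2 replaces y = a by y² = aa:
- Original: s = xyz = aaaaa; aaaaa has length 5, which is prime, so it is in L
- Pumped: xy²z = ε · aa · aaaa = aaaaaa
- aaaaaa has length 6 = 2 × 3, which is not prime, so it is not in L

The pumping lemma would require xy²z ∈ L, so this decomposition yields a contradiction.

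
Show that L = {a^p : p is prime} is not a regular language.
Assume for contradiction that L is regular, and let p ≥ 1 be the pumping length given by the pumping lemma.
Choose a prime q with q ≥ p (one exists because there are infinitely many primes) and let s = a^q. Then s ∈ L and |s| = q ≥ p.
By the pumping lemma, s = xyz for some x, y, z with |xy| ≤ p, |y| ≥ 1, and xy^i z ∈ L for every i ≥ 0.
Here y = a^k for some k with 1 ≤ k ≤ p, and xy^i z = a^(q + (i − 1)k) for every i ≥ 0.

Take i = q + 1: |xy^(q+1) z| = q + qk = q(k + 1).
Both factors satisfy q ≥ 2 and k + 1 ≥ 2, so q(k + 1) is composite, and xy^(q+1) z ∉ L.

This contradicts the pumping lemma, which requires xy^i z ∈ L for all i ≥ 0.
Hence L = {a^p : p is prime} is not regular. ∎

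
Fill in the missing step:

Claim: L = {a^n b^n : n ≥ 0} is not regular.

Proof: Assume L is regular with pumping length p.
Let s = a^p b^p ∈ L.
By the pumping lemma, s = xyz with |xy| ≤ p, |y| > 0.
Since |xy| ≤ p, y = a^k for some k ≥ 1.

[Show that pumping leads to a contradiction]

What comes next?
Consider xy²z = a^(p+k) b^p.

Since k ≥ 1, we have p + k > p.
So xy²z has more a's than b's: (p+k) a's vs p b's.
This means xy²z ∉ L because a^n b^n requires equal counts.

This contradicts the pumping lemma which states xy²z ∈ L.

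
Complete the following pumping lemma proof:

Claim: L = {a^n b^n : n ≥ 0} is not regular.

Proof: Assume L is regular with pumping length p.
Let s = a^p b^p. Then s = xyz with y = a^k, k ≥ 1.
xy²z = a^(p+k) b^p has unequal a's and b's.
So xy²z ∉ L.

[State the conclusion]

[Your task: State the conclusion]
This contradicts the pumping lemma for regular languages,
which guarantees xy^i z ∈ L for all i ≥ 0.

Since our assumption that L is regular leads to a contradiction,
we conclude that L = {a^n b^n : n ≥ 0} is NOT regular. ∎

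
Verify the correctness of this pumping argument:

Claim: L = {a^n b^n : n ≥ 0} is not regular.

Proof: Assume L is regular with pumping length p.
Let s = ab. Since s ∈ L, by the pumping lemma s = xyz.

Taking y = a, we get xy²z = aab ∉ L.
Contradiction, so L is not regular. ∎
The proof is INCORRECT.

Error: The string s = ab may be shorter than p.
The pumping lemma only applies to strings with |s| ≥ p, and p is not under our control.
We must choose s in terms of p, e.g. s = a^p b^p, to ensure |s| ≥ p.
(The proof also fixes one particular y; a valid argument must handle every decomposition with |xy| ≤ p and |y| ≥ 1 — for s = a^p b^p this forces y = a^k, and then xy²z = a^(p+k) b^p ∉ L.)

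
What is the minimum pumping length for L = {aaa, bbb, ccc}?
p = 4

For a finite language L, the pumping lemma holds vacuously if p > max|s| for s ∈ L.

The longest string in L = {aaa, bbb, ccc} has length 3.
If p = 4, then no string s ∈ L has |s| ≥ p, so the condition is vacuously true.

The minimum pumping length is p = 4.

Why no smaller p works: for any p ≤ 3, the longest string s ∈ L has |s| = 3 ≥ p, so it would
have to be pumpable; but pumping up (i = 2, 3, ...) produces ever longer strings, which cannot all lie in the
finite language L. So the pumping property fails for every p ≤ 3.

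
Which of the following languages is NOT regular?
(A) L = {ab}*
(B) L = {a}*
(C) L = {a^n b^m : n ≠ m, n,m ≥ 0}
(C) {a^n b^m : n ≠ m, n,m ≥ 0}

(C) L = {a^n b^m : n ≠ m, n,m ≥ 0} is NOT regular.

The pumping lemma can be used to prove this:
After pumping a's, we can make n = m

The other languages are regular because they can be recognized by finite automata.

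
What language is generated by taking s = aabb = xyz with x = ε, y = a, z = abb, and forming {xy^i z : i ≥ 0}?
{xy^i z : i ≥ 0} = {a^(i+1) b^2 : i ≥ 0} = {abb, aabb, aaabb, ...}

With x = ε, y = a, z = abb: Starting with aabb and pumping the first 'a' (z = abb keeps the second 'a'), we get strings with i+1 a's followed by 2 b's for i = 0, 1, 2, ...; note bb is not produced because z always contributes one a.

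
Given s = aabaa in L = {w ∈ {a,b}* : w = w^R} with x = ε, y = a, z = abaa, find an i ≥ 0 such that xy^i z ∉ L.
i = 2

xy²z = ε · aa · abaa = aaabaa; aaabaa reversed is aabaaa ≠ aaabaa, so it is not a palindrome and is not in L.
(Other choices also work, e.g. i = 0, 3; only i = 1 is guaranteed to stay in L since xy¹z = s.)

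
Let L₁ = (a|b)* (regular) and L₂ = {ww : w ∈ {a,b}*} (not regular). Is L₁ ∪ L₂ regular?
Yes — L₁ ∪ L₂ is regular.

{ww} ⊆ (a|b)*, so L₁ ∪ L₂ = (a|b)*, which is regular.

Note that the bare facts "L₁ regular, L₂ non-regular" do not settle the question by themselves: the closure of regular languages under ∪, ∩, complement and difference applies only when BOTH operands are regular. With a non-regular operand the result can come out regular or non-regular depending on the specific languages, so one has to work out L₁ ∪ L₂ for this particular pair, as above.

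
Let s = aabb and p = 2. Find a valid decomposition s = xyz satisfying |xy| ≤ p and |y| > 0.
x = '', y = 'aa', z = 'bb'

For s = aabb and p = 2, one valid decomposition is:
- x = '' (length 0)
- y = 'aa' (length 2)
- z = 'bb' (length 2)

Verification:
- xyz = '' + 'aa' + 'bb' = aabb ✓
- |xy| = 2 ≤ 2 ✓
- |y| = 2 > 0 ✓

All pumping lemma constraints are satisfied.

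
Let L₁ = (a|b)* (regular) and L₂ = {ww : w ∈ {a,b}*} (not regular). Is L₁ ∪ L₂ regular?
Yes — L₁ ∪ L₂ is regular.

{ww} ⊆ (a|b)*, so L₁ ∪ L₂ = (a|b)*, which is regular.

Note that the bare facts "L₁ regular, L₂ non-regular" do not settle the question by themselves: the closure of regular languages under ∪, ∩, complement and difference applies only when BOTH operands are regular. With a non-regular operand the result can come out regular or non-regular depending on the specific languages, so one has to work out L₁ ∪ L₂ for this particular pair, as above.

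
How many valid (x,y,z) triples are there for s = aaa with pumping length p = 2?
3

For s = 'aaa' with pumping length p = 2:

Constraints: |xy| ≤ 2, |y| > 0

Valid decompositions (|xy| ≤ p, |y| ≥ 1):
  • x='', y='a', z='aa'
  • x='a', y='a', z='a'
  • x='', y='aa', z='a'

Total count: 3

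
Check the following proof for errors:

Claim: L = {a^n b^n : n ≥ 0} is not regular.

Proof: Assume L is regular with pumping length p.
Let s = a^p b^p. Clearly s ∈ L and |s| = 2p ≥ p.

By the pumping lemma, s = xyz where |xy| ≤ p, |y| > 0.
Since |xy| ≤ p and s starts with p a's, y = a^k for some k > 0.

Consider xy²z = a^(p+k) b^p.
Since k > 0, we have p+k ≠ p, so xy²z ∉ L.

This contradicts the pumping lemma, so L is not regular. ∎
The proof is correct.

This proof is valid because:
1. The string s = a^p b^p is correctly in L
2. The decomposition analysis is correct: y must consist only of a's
3. The contradiction is valid: pumping increases a's but not b's
4. The conclusion follows logically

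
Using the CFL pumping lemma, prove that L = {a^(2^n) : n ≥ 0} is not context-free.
Assume for contradiction that L is context-free, and let p ≥ 1 be the pumping length given by the pumping lemma for CFLs.
Choose s = a^(2^p). Then s ∈ L and |s| = 2^p ≥ p.
By the CFL pumping lemma, s = uvxyz for some u, v, x, y, z with |vxy| ≤ p, |vy| ≥ 1, and uv^i xy^i z ∈ L for every i ≥ 0.
All symbols are a's, so only lengths matter: let k = |vy|, with 1 ≤ k ≤ |vxy| ≤ p < 2^p.

Take i = 2: |uv²xy²z| = 2^p + k, and 2^p < 2^p + k < 2^p + 2^p = 2^(p+1).
So the length lies strictly between consecutive powers of two and is not a power of 2; uv²xy²z ∉ L.

This contradicts the CFL pumping lemma, which requires uv^i xy^i z ∈ L for all i ≥ 0.
Hence L = {a^(2^n) : n ≥ 0} is not context-free. ∎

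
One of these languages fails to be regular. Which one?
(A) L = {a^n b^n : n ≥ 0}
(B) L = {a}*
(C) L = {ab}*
(A) {a^n b^n : n ≥ 0}

(A) L = {a^n b^n : n ≥ 0} is NOT regular.

The pumping lemma can be used to prove this:
After pumping, the number of a's and b's become unequal

The other languages are regular because they can be recognized by finite automata.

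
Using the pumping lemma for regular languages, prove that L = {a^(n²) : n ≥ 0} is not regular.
Assume for contradiction that L is regular, and let p ≥ 1 be the pumping length given by the pumping lemma.
Choose s = a^(p²). Then s ∈ L and |s| = p² ≥ p.
By the pumping lemma, s = xyz for some x, y, z with |xy| ≤ p, |y| ≥ 1, and xy^i z ∈ L for every i ≥ 0.
Here y = a^k for some k with 1 ≤ k ≤ |xy| ≤ p.

Take i = 2: |xy²z| = p² + k.
Now p² < p² + k ≤ p² + p < p² + 2p + 1 = (p + 1)².
So |xy²z| lies strictly between the consecutive squares p² and (p + 1)², hence is not a perfect square, and xy²z ∉ L.

This contradicts the pumping lemma, which requires xy^i z ∈ L for all i ≥ 0.
Hence L = {a^(n²) : n ≥ 0} is not regular. ∎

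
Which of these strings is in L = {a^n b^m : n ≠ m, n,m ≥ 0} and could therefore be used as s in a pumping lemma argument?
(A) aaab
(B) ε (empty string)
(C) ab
(A) aaab

The pumping lemma is applied to a string s that lies in L, so first check membership of each option:
- (A) aaab = a^3 b^1 with 3 ≠ 1, so it is in L ✓
- (B) ε = a^0 b^0 has n = m = 0, so it is not in L ✗
- (C) ab = a^1 b^1 has n = m = 1, so it is not in L ✗

Only (A) aaab is in L, so it is the only candidate that could play the role of s.
(In a complete proof one picks s in terms of the pumping length p so that |s| ≥ p is guaranteed; a fixed string like aaab illustrates the shape of such an s.)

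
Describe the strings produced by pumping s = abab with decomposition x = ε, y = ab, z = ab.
{xy^i z : i ≥ 0} = {(ab)^(i+1) : i ≥ 0} = {ab, abab, ababab, ...}

With x = ε, y = ab, z = ab: Pumping 'ab' gives strings of alternating a's and b's.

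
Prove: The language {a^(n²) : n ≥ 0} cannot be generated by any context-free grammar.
Assume for contradiction that L is context-free, and let p ≥ 1 be the pumping length given by the pumping lemma for CFLs.
Choose s = a^(p²). Then s ∈ L and |s| = p² ≥ p.
By the CFL pumping lemma, s = uvxyz for some u, v, x, y, z with |vxy| ≤ p, |vy| ≥ 1, and uv^i xy^i z ∈ L for every i ≥ 0.
All symbols are a's, so only lengths matter: let k = |vy|, with 1 ≤ k ≤ |vxy| ≤ p.

Take i = 2: |uv²xy²z| = p² + k, and p² < p² + k ≤ p² + p < (p + 1)².
So the length lies strictly between consecutive squares and is not a perfect square; uv²xy²z ∉ L.

This contradicts the CFL pumping lemma, which requires uv^i xy^i z ∈ L for all i ≥ 0.
Hence L = {a^(n²) : n ≥ 0} is not context-free. ∎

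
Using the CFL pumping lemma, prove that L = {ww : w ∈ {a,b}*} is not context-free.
Assume for contradiction that L is context-free, and let p ≥ 1 be the pumping length given by the pumping lemma for CFLs.
Choose s = a^p b^p a^p b^p. Then s ∈ L (take w = a^p b^p) and |s| = 4p ≥ p.
By the CFL pumping lemma, s = uvxyz for some u, v, x, y, z with |vxy| ≤ p, |vy| ≥ 1, and uv^i xy^i z ∈ L for every i ≥ 0.

Write s as four blocks A₁ B₁ A₂ B₂ with A₁ = A₂ = a^p and B₁ = B₂ = b^p. Since |vxy| ≤ p, the window vxy lies inside at most two adjacent blocks. Take i = 0 and let t = uxz, so |t| = 4p − |vy| with 1 ≤ |vy| ≤ p. If |t| is odd, t ∉ L immediately, so assume |vy| is even (hence |vy| ≥ 2) and |t|/2 = 2p − |vy|/2, which satisfies p ≤ |t|/2 ≤ 2p − 1.

Case 1 (vxy inside A₁B₁): t = a^(p−j) b^(p−l) a^p b^p with j + l = |vy|. The second half of t has length < 2p, so it is a suffix of the trailing a^p b^p and ends in b; the first half is a^(p−j) b^(p−l) a^((j+l)/2), which ends in a because (j+l)/2 ≥ 1. The halves differ, so t ∉ L.

Case 2 (vxy inside B₁A₂, straddling the middle): t = a^p b^(p−j) a^(p−l) b^p with j + l = |vy|. If t = ww, then w is a prefix of t of length ≥ p, so w begins with a^p; and w is a suffix of t of length ≥ p, so w ends with b^p. That forces |w| ≥ 2p, contradicting |w| = |t|/2 ≤ 2p − 1. So t ∉ L.

Case 3 (vxy inside A₂B₂): t = a^p b^p a^(p−j) b^(p−l) with j + l = |vy|. The first half of t is a prefix of a^p b^p, so it begins with a; the second half is b^((j+l)/2) a^(p−j) b^(p−l), which begins with b. The halves differ, so t ∉ L.

In every case uv⁰xy⁰z = uxz ∉ L.

This contradicts the CFL pumping lemma, which requires uv^i xy^i z ∈ L for all i ≥ 0.
Hence L = {ww : w ∈ {a,b}*} is not context-free. ∎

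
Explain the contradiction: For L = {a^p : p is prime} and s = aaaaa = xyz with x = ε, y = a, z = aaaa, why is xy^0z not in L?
xy⁰z = aaaa ∉ L

Pumping with i = 0 replaces y = a by y⁰ = ε:
- Original: s = xyz = aaaaa; aaaaa has length 5, which is prime, so it is in L
- Pumped: xy⁰z = ε · ε · aaaa = aaaa
- aaaa has length 4 = 2 × 2, which is not prime, so it is not in L

The pumping lemma would require xy⁰z ∈ L, so this decomposition yields a contradiction.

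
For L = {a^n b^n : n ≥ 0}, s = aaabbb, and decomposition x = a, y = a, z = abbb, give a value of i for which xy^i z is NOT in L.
i = 3

xy³z = a · aaa · abbb = aaaaabbb; aaaaabbb has 5 a's and 3 b's; 5 ≠ 3, so it is not in L.
(Other choices also work, e.g. i = 0, 2; only i = 1 is guaranteed to stay in L since xy¹z = s.)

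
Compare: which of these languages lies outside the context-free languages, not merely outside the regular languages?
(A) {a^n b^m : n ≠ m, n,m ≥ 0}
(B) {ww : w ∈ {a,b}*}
(B) {ww : w ∈ {a,b}*}

(B) {ww : w ∈ {a,b}*} requires the CFL pumping lemma.

- {a^n b^m : n ≠ m, n,m ≥ 0} is context-free (but not regular)
  • Can be shown non-regular with the regular pumping lemma
  • After pumping a's, we can make n = m

- {ww : w ∈ {a,b}*} is NOT context-free
  • Requires the CFL pumping lemma to prove
  • Cannot verify equality of two arbitrary substrings

The CFL pumping lemma is "stronger" in that it can prove non-membership
in the larger class of context-free languages.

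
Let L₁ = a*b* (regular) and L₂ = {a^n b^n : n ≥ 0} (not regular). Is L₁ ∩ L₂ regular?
No — L₁ ∩ L₂ is not regular.

Every string a^n b^n already lies in a*b*, so L₁ ∩ L₂ = {a^n b^n : n ≥ 0} = L₂ itself, which is the standard non-regular language (pump s = a^p b^p).

Note that the bare facts "L₁ regular, L₂ non-regular" do not settle the question by themselves: the closure of regular languages under ∪, ∩, complement and difference applies only when BOTH operands are regular. With a non-regular operand the result can come out regular or non-regular depending on the specific languages, so one has to work out L₁ ∩ L₂ for this particular pair, as above.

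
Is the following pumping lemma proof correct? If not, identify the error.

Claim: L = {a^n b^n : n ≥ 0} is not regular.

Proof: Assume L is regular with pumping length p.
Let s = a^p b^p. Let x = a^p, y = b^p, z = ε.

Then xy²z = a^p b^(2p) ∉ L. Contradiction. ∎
The proof is INCORRECT.

Error: The decomposition violates |xy| ≤ p.
With x = a^p and y = b^p, we have |xy| = 2p > p.
The pumping lemma requires |xy| ≤ p, so y must be within the first p characters.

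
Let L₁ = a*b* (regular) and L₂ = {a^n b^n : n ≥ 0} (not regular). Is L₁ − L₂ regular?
No — L₁ − L₂ is not regular.

a*b* − {a^n b^n} = {a^n b^m : n ≠ m}. If this were regular, then its complement intersected with a*b*, namely {a^n b^n : n ≥ 0}, would be regular too (closure under complement and intersection) — contradiction. So L₁ − L₂ is not regular.

Note that the bare facts "L₁ regular, L₂ non-regular" do not settle the question by themselves: the closure of regular languages under ∪, ∩, complement and difference applies only when BOTH operands are regular. With a non-regular operand the result can come out regular or non-regular depending on the specific languages, so one has to work out L₁ − L₂ for this particular pair, as above.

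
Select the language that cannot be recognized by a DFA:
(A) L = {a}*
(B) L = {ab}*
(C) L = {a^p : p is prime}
(C) {a^p : p is prime}

(C) L = {a^p : p is prime} is NOT regular.

The pumping lemma can be used to prove this:
After pumping, the length becomes composite

The other languages are regular because they can be recognized by finite automata.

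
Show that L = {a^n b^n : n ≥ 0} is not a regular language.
Assume for contradiction that L is regular, and let p ≥ 1 be the pumping length given by the pumping lemma.
Choose s = a^p b^p. Then s ∈ L and |s| = 2p ≥ p.
By the pumping lemma, s = xyz for some x, y, z with |xy| ≤ p, |y| ≥ 1, and xy^i z ∈ L for every i ≥ 0.
Since |xy| ≤ p and the first p symbols of s are all a's, we must have y = a^k for some k with 1 ≤ k ≤ p.

Take i = 0: xy⁰z = a^(p − k) b^p.
This string has p − k a's but p b's, and p − k < p because k ≥ 1. So xy⁰z ∉ L.

This contradicts the pumping lemma, which requires xy^i z ∈ L for all i ≥ 0.
Hence L = {a^n b^n : n ≥ 0} is not regular. ∎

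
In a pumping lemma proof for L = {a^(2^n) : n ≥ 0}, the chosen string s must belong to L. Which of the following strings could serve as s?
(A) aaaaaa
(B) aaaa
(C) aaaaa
(B) aaaa

The pumping lemma is applied to a string s that lies in L, so first check membership of each option:
- (A) aaaaaa has length 6, strictly between 2^2 = 4 and 2^3 = 8, so it is not in L ✗
- (B) aaaa has length 4 = 2^2, so it is in L ✓
- (C) aaaaa has length 5, strictly between 2^2 = 4 and 2^3 = 8, so it is not in L ✗

Only (B) aaaa is in L, so it is the only candidate that could play the role of s.
(In a complete proof one picks s in terms of the pumping length p so that |s| ≥ p is guaranteed; a fixed string like aaaa illustrates the shape of such an s.)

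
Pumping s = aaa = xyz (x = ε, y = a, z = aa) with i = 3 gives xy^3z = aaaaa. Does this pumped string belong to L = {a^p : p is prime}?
Yes

xy³z = ε · aaa · aa = aaaaa.
aaaaa has length 5, which is prime, so it is in L.
(A single pumped string landing in L is not a contradiction by itself; a non-regularity proof needs some i for which xy^i z ∉ L, for every admissible decomposition.)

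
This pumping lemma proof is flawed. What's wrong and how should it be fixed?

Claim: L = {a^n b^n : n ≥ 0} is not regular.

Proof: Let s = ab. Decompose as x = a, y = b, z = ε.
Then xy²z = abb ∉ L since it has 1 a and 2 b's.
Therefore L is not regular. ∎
Error: The string s = ab might be shorter than the pumping length p.

Correction: Choose s = a^p b^p to ensure |s| ≥ p. Also, the decomposition is wrong: with |xy| ≤ p, y cannot include b's when s starts with p a's.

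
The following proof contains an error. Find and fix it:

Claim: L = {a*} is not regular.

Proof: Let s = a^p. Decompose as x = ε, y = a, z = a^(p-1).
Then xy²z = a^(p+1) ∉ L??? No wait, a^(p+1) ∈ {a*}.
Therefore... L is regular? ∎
Error: The proof attempts to show a*  is not regular, but a* IS regular!

Correction: a* is a regular language (recognized by a simple DFA with one accepting state and self-loop on 'a'). The pumping lemma can only prove non-regularity, not regularity. For regular languages, pumping always works.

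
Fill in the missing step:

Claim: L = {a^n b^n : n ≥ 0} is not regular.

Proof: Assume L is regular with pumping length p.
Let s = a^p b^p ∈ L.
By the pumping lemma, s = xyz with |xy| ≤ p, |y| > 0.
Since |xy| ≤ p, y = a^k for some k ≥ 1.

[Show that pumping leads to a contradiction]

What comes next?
Consider xy²z = a^(p+k) b^p.

Since k ≥ 1, we have p + k > p.
So xy²z has more a's than b's: (p+k) a's vs p b's.
This means xy²z ∉ L because a^n b^n requires equal counts.

This contradicts the pumping lemma which states xy²z ∈ L.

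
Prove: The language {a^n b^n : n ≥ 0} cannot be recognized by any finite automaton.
Assume for contradiction that L is regular, and let p ≥ 1 be the pumping length given by the pumping lemma.
Choose s = a^p b^p. Then s ∈ L and |s| = 2p ≥ p.
By the pumping lemma, s = xyz for some x, y, z with |xy| ≤ p, |y| ≥ 1, and xy^i z ∈ L for every i ≥ 0.
Since |xy| ≤ p and the first p symbols of s are all a's, we must have y = a^k for some k with 1 ≤ k ≤ p.

Take i = 2: xy²z = a^(p + k) b^p.
This string has p + k a's but p b's, and p + k > p because k ≥ 1. So xy²z ∉ L.

This contradicts the pumping lemma, which requires xy^i z ∈ L for all i ≥ 0.
Hence L = {a^n b^n : n ≥ 0} is not regular. ∎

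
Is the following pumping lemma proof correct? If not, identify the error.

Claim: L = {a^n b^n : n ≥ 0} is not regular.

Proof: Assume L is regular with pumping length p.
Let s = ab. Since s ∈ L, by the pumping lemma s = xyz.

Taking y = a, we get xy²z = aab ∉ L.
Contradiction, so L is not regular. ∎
The proof is INCORRECT.

Error: The string s = ab may be shorter than p.
The pumping lemma only applies to strings with |s| ≥ p, and p is not under our control.
We must choose s in terms of p, e.g. s = a^p b^p, to ensure |s| ≥ p.
(The proof also fixes one particular y; a valid argument must handle every decomposition with |xy| ≤ p and |y| ≥ 1 — for s = a^p b^p this forces y = a^k, and then xy²z = a^(p+k) b^p ∉ L.)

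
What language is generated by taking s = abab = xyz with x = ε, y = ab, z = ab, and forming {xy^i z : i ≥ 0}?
{xy^i z : i ≥ 0} = {(ab)^(i+1) : i ≥ 0} = {ab, abab, ababab, ...}

With x = ε, y = ab, z = ab: Pumping 'ab' gives strings of alternating a's and b's.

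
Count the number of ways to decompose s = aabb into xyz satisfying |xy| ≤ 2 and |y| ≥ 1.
3

For s = 'aabb' with pumping length p = 2:

Constraints: |xy| ≤ 2, |y| > 0

Valid decompositions (|xy| ≤ p, |y| ≥ 1):
  • x='', y='a', z='abb'
  • x='a', y='a', z='bb'
  • x='', y='aa', z='bb'

Total count: 3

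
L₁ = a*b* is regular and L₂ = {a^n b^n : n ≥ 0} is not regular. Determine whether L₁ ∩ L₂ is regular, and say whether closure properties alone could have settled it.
No — L₁ ∩ L₂ is not regular.

Every string a^n b^n already lies in a*b*, so L₁ ∩ L₂ = {a^n b^n : n ≥ 0} = L₂ itself, which is the standard non-regular language (pump s = a^p b^p).

Note that the bare facts "L₁ regular, L₂ non-regular" do not settle the question by themselves: the closure of regular languages under ∪, ∩, complement and difference applies only when BOTH operands are regular. With a non-regular operand the result can come out regular or non-regular depending on the specific languages, so one has to work out L₁ ∩ L₂ for this particular pair, as above.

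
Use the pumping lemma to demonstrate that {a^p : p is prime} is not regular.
Assume for contradiction that L is regular, and let p ≥ 1 be the pumping length given by the pumping lemma.
Choose a prime q with q ≥ p (one exists because there are infinitely many primes) and let s = a^q. Then s ∈ L and |s| = q ≥ p.
By the pumping lemma, s = xyz for some x, y, z with |xy| ≤ p, |y| ≥ 1, and xy^i z ∈ L for every i ≥ 0.
Here y = a^k for some k with 1 ≤ k ≤ p, and xy^i z = a^(q + (i − 1)k) for every i ≥ 0.

Take i = q + 1: |xy^(q+1) z| = q + qk = q(k + 1).
Both factors satisfy q ≥ 2 and k + 1 ≥ 2, so q(k + 1) is composite, and xy^(q+1) z ∉ L.

This contradicts the pumping lemma, which requires xy^i z ∈ L for all i ≥ 0.
Hence L = {a^p : p is prime} is not regular. ∎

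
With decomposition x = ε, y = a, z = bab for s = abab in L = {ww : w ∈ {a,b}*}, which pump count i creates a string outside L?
i = 2

xy²z = ε · aa · bab = aabab; aabab has odd length 5, so it cannot be written as ww and is not in L.
(Other choices also work, e.g. i = 0, 3; only i = 1 is guaranteed to stay in L since xy¹z = s.)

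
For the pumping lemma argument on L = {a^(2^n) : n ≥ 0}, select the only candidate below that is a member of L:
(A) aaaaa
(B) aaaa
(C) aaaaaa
(B) aaaa

The pumping lemma is applied to a string s that lies in L, so first check membership of each option:
- (A) aaaaa has length 5, strictly between 2^2 = 4 and 2^3 = 8, so it is not in L ✗
- (B) aaaa has length 4 = 2^2, so it is in L ✓
- (C) aaaaaa has length 6, strictly between 2^2 = 4 and 2^3 = 8, so it is not in L ✗

Only (B) aaaa is in L, so it is the only candidate that could play the role of s.
(In a complete proof one picks s in terms of the pumping length p so that |s| ≥ p is guaranteed; a fixed string like aaaa illustrates the shape of such an s.)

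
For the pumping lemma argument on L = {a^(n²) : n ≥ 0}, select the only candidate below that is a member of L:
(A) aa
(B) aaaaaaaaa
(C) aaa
(B) aaaaaaaaa

The pumping lemma is applied to a string s that lies in L, so first check membership of each option:
- (A) aa has length 2, strictly between 1² = 1 and 2² = 4, so it is not in L ✗
- (B) aaaaaaaaa has length 9 = 3², a perfect square, so it is in L ✓
- (C) aaa has length 3, strictly between 1² = 1 and 2² = 4, so it is not in L ✗

Only (B) aaaaaaaaa is in L, so it is the only candidate that could play the role of s.
(In a complete proof one picks s in terms of the pumping length p so that |s| ≥ p is guaranteed; a fixed string like aaaaaaaaa illustrates the shape of such an s.)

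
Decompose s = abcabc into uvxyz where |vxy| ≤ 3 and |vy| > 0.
u='ab', v='c', x='a', y='b', z='c'

For s = abcabc with pumping length p = 3:

One valid decomposition:
- u = 'ab'
- v = 'c'
- x = 'a'
- y = 'b'
- z = 'c'

Verification:
- uvxyz = 'ab' + 'c' + 'a' + 'b' + 'c' = abcabc ✓
- |vxy| = |'cab'| = 3 ≤ 3 ✓
- |vy| = |'cb'| = 2 > 0 ✓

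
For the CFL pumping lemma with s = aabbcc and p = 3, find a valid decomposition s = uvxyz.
u='aa', v='b', x='b', y='c', z='c'

For s = aabbcc with pumping length p = 3:

One valid decomposition:
- u = 'aa'
- v = 'b'
- x = 'b'
- y = 'c'
- z = 'c'

Verification:
- uvxyz = 'aa' + 'b' + 'b' + 'c' + 'c' = aabbcc ✓
- |vxy| = |'bbc'| = 3 ≤ 3 ✓
- |vy| = |'bc'| = 2 > 0 ✓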